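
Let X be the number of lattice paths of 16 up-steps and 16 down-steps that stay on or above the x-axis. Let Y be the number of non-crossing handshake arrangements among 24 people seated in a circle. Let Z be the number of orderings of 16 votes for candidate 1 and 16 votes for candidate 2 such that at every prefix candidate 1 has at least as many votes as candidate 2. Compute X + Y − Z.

A Dyck path with 16 up-steps and 16 down-steps has semilength 16, so there are C_16 of them. So X = C_16 = 35357670.
With 24 = 2·12 people, non-crossing handshake pairings are non-crossing perfect matchings on a circle, counted by C_12. So Y = C_12 = 208012.
Reading a vote for the leader as '(' and for the other as ')' turns such a sequence into a balanced string of 16 pairs, so the count is C_16. So Z = C_16 = 35357670.
X + Y − Z = 35357670 + 208012 − 35357670 = 208012.

208012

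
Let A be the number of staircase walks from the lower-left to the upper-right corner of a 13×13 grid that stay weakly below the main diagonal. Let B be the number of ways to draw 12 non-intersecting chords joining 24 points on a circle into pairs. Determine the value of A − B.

534888

Sub-diagonal monotone paths from (0,0) to (13,13) biject with Dyck paths of semilength 13, giving C_13. So A = C_13 = 742900.
Non-crossing perfect matchings of 2n points on a circle are counted by C_n; with 24 points, n = 12. So B = C_12 = 208012.
A − B = 742900 − 208012 = 534888.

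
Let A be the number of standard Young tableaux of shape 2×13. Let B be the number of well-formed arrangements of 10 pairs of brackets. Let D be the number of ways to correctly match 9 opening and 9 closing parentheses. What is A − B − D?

721242

By the hook-length formula (or a Dyck-path bijection), SYT of shape 2×13 number C_13. So A = C_13 = 742900.
A balanced arrangement of 10 bracket pairs is a Dyck word of semilength 10, so the count is C_10. So B = C_10 = 16796.
Balanced strings of n pairs of brackets are counted by C_n; here n = 9. So D = C_9 = 4862.
A − B − D = 742900 − 16796 − 4862 = 721242.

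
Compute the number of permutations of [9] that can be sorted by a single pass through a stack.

4862

By Knuth's characterisation, the stack-sortable permutations of length 9 are the 231-avoiders, numbering C_9.
C_9 = 4862.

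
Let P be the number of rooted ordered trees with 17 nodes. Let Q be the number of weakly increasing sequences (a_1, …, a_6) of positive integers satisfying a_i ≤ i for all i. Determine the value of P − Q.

Rooted ordered (plane) trees on m nodes have m−1 edges and are counted by C_{m−1}; m = 17 gives C_16. So P = C_16 = 35357670.
Weakly increasing sequences with a_i ≤ i biject with Dyck paths of semilength 6, so there are C_6. So Q = C_6 = 132.
P − Q = 35357670 − 132 = 35357538.

35357538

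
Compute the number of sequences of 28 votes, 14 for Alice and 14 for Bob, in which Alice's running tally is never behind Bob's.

Ballot sequences with n votes each where one side never trails are Dyck words, counted by C_n; here n = 14.
C_14 = 2674440.

2674440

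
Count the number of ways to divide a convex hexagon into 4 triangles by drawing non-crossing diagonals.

14

A convex 6-gon is triangulated into 4 triangles, and the number of such triangulations is the Catalan number C_{6−2} = C_4.
C_4 = 14.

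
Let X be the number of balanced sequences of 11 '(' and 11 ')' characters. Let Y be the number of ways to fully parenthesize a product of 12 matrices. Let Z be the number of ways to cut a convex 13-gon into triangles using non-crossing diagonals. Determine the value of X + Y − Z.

58786

Balanced strings of n pairs of brackets are counted by C_n; here n = 11. So X = C_11 = 58786.
Parenthesizations of m factors correspond to full binary trees with m leaves, counted by C_{m−1}; m = 12 gives C_11. So Y = C_11 = 58786.
A convex 13-gon is triangulated into 11 triangles, and the number of such triangulations is the Catalan number C_{13−2} = C_11. So Z = C_11 = 58786.
X + Y − Z = 58786 + 58786 − 58786 = 58786.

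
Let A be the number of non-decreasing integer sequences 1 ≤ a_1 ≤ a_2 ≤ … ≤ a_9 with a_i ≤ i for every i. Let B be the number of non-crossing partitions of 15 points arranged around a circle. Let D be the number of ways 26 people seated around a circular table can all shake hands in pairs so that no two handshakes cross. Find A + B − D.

Such sub-staircase sequences of length n are counted by C_n; here n = 9. So A = C_9 = 4862.
The non-crossing partitions of [15] form a lattice of size C_15. So B = C_15 = 9694845.
Non-crossing handshake pairings of 2n people are counted by C_n; 26 people gives n = 13. So D = C_13 = 742900.
A + B − D = 4862 + 9694845 − 742900 = 8956807.

8956807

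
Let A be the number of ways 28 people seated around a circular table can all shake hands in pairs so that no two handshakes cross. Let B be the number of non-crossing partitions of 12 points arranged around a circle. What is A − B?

With 28 = 2·14 people, non-crossing handshake pairings are non-crossing perfect matchings on a circle, counted by C_14. So A = C_14 = 2674440.
The non-crossing partitions of [12] form a lattice of size C_12. So B = C_12 = 208012.
A − B = 2674440 − 208012 = 2466428.

2466428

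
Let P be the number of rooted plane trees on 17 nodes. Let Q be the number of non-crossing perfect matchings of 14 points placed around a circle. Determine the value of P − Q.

35357241

Rooted ordered (plane) trees on m nodes have m−1 edges and are counted by C_{m−1}; m = 17 gives C_16. So P = C_16 = 35357670.
Pairing 14 circle points by 7 non-crossing chords gives C_7 matchings. So Q = C_7 = 429.
P − Q = 35357670 − 429 = 35357241.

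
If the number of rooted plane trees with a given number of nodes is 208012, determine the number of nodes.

13

Rooted ordered trees on m nodes are counted by C_{m−1}; 208012 = C_12.
So the index is 12, and the number of nodes is 12 + 1 = 13.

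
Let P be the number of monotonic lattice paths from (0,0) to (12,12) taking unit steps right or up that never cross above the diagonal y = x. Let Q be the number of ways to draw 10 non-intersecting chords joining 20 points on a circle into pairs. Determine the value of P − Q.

191216

Sub-diagonal monotone paths from (0,0) to (12,12) biject with Dyck paths of semilength 12, giving C_12. So P = C_12 = 208012.
Non-crossing perfect matchings of 2n points on a circle are counted by C_n; with 20 points, n = 10. So Q = C_10 = 16796.
P − Q = 208012 − 16796 = 191216.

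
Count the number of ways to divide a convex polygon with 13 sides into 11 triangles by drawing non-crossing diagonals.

58786

Triangulations of a convex m-gon are counted by C_{m−2}; with m = 13 this is C_11.
C_11 = 58786.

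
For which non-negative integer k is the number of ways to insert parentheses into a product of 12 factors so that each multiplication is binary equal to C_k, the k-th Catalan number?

11

Parenthesizations of m factors correspond to full binary trees with m leaves, counted by C_{m−1}; m = 12 gives C_11.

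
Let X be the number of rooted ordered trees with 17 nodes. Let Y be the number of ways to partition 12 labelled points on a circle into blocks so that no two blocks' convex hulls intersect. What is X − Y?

35149658

Rooted ordered (plane) trees on m nodes have m−1 edges and are counted by C_{m−1}; m = 17 gives C_16. So X = C_16 = 35357670.
The non-crossing partitions of [12] form a lattice of size C_12. So Y = C_12 = 208012.
X − Y = 35357670 − 208012 = 35149658.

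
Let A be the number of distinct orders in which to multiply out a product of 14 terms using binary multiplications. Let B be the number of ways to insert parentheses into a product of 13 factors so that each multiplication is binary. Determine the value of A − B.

534888

Bracketing 14 factors into binary products is counted by C_{14−1} = C_13. So A = C_13 = 742900.
Ways to associate a product of 13 factors correspond to binary trees on 13 leaves, so the count is C_12. So B = C_12 = 208012.
A − B = 742900 − 208012 = 534888.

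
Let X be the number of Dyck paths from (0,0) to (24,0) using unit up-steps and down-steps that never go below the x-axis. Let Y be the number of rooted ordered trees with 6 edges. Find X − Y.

Paths of 12 up- and 12 down-steps that never dip below the axis are Dyck paths; their count is C_12. So X = C_12 = 208012.
Rooted ordered trees with n edges are counted by C_n; here n = 6. So Y = C_6 = 132.
X − Y = 208012 − 132 = 207880.

207880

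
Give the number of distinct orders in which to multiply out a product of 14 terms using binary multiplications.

Bracketing 14 factors into binary products is counted by C_{14−1} = C_13.
C_13 = C(26,13)/14 = 10400600/14 = 742900.

742900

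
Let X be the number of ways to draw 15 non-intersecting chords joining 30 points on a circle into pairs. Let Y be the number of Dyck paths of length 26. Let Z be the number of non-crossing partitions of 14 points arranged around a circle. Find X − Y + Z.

11626385

Pairing 30 circle points by 15 non-crossing chords gives C_15 matchings. So X = C_15 = 9694845.
Dyck paths of semilength n (length 2n) are counted by C_n; here n = 13. So Y = C_13 = 742900.
The non-crossing partitions of [14] form a lattice of size C_14. So Z = C_14 = 2674440.
X − Y + Z = 9694845 − 742900 + 2674440 = 11626385.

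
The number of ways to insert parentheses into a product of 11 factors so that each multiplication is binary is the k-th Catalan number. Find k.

10

Parenthesizations of m factors correspond to full binary trees with m leaves, counted by C_{m−1}; m = 11 gives C_10.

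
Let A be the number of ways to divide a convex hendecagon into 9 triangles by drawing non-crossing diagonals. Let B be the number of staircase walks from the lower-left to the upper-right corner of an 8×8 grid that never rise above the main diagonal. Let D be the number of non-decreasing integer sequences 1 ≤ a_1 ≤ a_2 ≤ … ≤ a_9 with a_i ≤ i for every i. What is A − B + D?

8294

The number of triangulations of an 11-gon is the Catalan number C_9 (index = sides − 2). So A = C_9 = 4862.
Sub-diagonal monotone paths from (0,0) to (8,8) biject with Dyck paths of semilength 8, giving C_8. So B = C_8 = 1430.
Such sub-staircase sequences of length n are counted by C_n; here n = 9. So D = C_9 = 4862.
A − B + D = 4862 − 1430 + 4862 = 8294.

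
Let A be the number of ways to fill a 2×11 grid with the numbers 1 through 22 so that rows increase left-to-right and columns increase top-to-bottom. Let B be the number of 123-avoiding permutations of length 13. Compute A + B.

Standard Young tableaux of shape 2×n are counted by C_n; here n = 11. So A = C_11 = 58786.
For any fixed pattern of length 3, the pattern-avoiding permutations of [13] number C_13. So B = C_13 = 742900.
A + B = 58786 + 742900 = 801686.

801686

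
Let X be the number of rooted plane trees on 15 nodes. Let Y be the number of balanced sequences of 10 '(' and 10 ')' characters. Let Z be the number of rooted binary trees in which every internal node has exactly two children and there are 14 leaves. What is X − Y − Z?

1914744

A rooted plane tree on 15 nodes has 14 edges, and such trees are counted by C_14. So X = C_14 = 2674440.
Balanced strings of n pairs of brackets are counted by C_n; here n = 10. So Y = C_10 = 16796.
A full binary tree with L leaves has L−1 internal nodes and is counted by C_{L−1}; L = 14 gives C_13. So Z = C_13 = 742900.
X − Y − Z = 2674440 − 16796 − 742900 = 1914744.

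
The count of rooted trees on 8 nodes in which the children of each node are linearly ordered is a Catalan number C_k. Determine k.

Rooted ordered (plane) trees on m nodes have m−1 edges and are counted by C_{m−1}; m = 8 gives C_7.

7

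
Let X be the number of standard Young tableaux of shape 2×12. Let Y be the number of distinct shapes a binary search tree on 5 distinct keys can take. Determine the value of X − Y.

Standard Young tableaux of shape 2×n are counted by C_n; here n = 12. So X = C_12 = 208012.
There are C_n binary search tree shapes on n keys; with n = 5 that is C_5. So Y = C_5 = 42.
X − Y = 208012 − 42 = 207970.

207970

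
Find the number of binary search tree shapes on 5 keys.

There are C_n binary search tree shapes on n keys; with n = 5 that is C_5.
C_5 = C(10,5)/6 = 252/6 = 42.

42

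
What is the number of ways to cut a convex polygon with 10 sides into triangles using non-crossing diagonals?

1430

Triangulations of a convex m-gon are counted by C_{m−2}; with m = 10 this is C_8.
C_8 = C_7 · 2(2·7+1)/(7+2) = 429 · 30/9 = 1430.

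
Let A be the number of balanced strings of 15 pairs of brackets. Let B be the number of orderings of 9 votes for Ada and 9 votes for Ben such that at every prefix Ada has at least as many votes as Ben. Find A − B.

9689983

With 15 pairs the number of balanced bracket strings is the Catalan number C_15. So A = C_15 = 9694845.
Reading a vote for the leader as '(' and for the other as ')' turns such a sequence into a balanced string of 9 pairs, so the count is C_9. So B = C_9 = 4862.
A − B = 9694845 − 4862 = 9689983.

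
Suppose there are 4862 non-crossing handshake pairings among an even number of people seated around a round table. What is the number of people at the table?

Non-crossing handshake pairings of 2n people are counted by C_n. Since C_9 = 4862, the index is 9.
So n = 9, and there are 2n = 18 people.

18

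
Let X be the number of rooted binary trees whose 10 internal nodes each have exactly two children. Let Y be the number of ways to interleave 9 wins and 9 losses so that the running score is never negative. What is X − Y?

Full binary trees with n internal nodes are counted by C_n; here n = 10. So X = C_10 = 16796.
Ballot sequences with n votes each where one side never trails are Dyck words, counted by C_n; here n = 9. So Y = C_9 = 4862.
X − Y = 16796 − 4862 = 11934.

11934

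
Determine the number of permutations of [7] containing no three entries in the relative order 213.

429

For any fixed pattern of length 3, the pattern-avoiding permutations of [7] number C_7.
C_7 = C_6 · 2(2·6+1)/(6+2) = 132 · 26/8 = 429.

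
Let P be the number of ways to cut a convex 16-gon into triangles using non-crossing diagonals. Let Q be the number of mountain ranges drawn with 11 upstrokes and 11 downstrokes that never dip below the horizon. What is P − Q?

Triangulations of a convex m-gon are counted by C_{m−2}; with m = 16 this is C_14. So P = C_14 = 2674440.
A Dyck path with 11 up-steps and 11 down-steps has semilength 11, so there are C_11 of them. So Q = C_11 = 58786.
P − Q = 2674440 − 58786 = 2615654.

2615654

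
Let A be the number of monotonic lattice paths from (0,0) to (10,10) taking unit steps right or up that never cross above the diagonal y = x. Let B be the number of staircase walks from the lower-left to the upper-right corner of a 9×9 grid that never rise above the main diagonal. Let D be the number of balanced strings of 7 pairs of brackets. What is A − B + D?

Monotone paths in an n×n grid that stay weakly below the diagonal are counted by C_n; here n = 10. So A = C_10 = 16796.
Monotone paths in an n×n grid that stay weakly below the diagonal are counted by C_n; here n = 9. So B = C_9 = 4862.
A balanced arrangement of 7 bracket pairs is a Dyck word of semilength 7, so the count is C_7. So D = C_7 = 429.
A − B + D = 16796 − 4862 + 429 = 12363.

12363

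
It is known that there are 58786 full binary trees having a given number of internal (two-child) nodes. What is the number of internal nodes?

11

Full binary trees with n internal nodes are counted by C_n. Since C_11 = 58786, the index is 11.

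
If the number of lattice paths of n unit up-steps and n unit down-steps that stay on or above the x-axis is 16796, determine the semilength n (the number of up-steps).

10

Dyck paths of semilength n are counted by C_n; 16796 = C_10.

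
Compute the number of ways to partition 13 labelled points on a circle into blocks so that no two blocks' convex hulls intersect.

742900

Non-crossing partitions of an n-element set are counted by C_n; here n = 13.
C_13 = C(26,13)/14 = 10400600/14 = 742900.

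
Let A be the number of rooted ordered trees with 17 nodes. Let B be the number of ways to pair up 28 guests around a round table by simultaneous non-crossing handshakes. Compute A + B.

38032110

A rooted plane tree on 17 nodes has 16 edges, and such trees are counted by C_16. So A = C_16 = 35357670.
With 28 = 2·14 people, non-crossing handshake pairings are non-crossing perfect matchings on a circle, counted by C_14. So B = C_14 = 2674440.
A + B = 35357670 + 2674440 = 38032110.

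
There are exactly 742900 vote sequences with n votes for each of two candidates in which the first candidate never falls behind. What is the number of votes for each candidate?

13

Such ballot sequences with n votes each are counted by C_n; 742900 = C_13.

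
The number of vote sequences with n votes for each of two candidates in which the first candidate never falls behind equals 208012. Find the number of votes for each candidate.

Such ballot sequences with n votes each are counted by C_n. The Catalan number equal to 208012 is C_12.

12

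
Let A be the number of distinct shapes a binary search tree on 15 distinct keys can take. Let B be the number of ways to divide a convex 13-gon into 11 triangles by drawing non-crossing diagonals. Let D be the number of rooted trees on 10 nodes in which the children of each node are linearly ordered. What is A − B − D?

9631197

There are C_n binary search tree shapes on n keys; with n = 15 that is C_15. So A = C_15 = 9694845.
A convex 13-gon is triangulated into 11 triangles, and the number of such triangulations is the Catalan number C_{13−2} = C_11. So B = C_11 = 58786.
Rooted ordered (plane) trees on m nodes have m−1 edges and are counted by C_{m−1}; m = 10 gives C_9. So D = C_9 = 4862.
A − B − D = 9694845 − 58786 − 4862 = 9631197.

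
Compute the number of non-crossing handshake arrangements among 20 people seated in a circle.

16796

Non-crossing handshake pairings of 2n people are counted by C_n; 20 people gives n = 10.
C_10 = C(20,10)/11 = 184756/11 = 16796.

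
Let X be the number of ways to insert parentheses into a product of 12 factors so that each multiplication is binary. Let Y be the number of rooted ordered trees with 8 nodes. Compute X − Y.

Bracketing 12 factors into binary products is counted by C_{12−1} = C_11. So X = C_11 = 58786.
A rooted plane tree on 8 nodes has 7 edges, and such trees are counted by C_7. So Y = C_7 = 429.
X − Y = 58786 − 429 = 58357.

58357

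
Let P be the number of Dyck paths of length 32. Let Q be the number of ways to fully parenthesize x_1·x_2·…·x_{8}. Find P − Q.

35357241

Paths of 16 up- and 16 down-steps that never dip below the axis are Dyck paths; their count is C_16. So P = C_16 = 35357670.
Parenthesizations of m factors correspond to full binary trees with m leaves, counted by C_{m−1}; m = 8 gives C_7. So Q = C_7 = 429.
P − Q = 35357670 − 429 = 35357241.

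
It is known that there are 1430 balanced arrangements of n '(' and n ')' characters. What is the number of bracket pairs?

Balanced strings of n bracket-pairs are counted by C_n. The Catalan number equal to 1430 is C_8.

8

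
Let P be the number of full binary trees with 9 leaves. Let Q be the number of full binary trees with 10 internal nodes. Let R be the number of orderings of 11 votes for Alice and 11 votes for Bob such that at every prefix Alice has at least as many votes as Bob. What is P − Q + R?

43420

Full binary trees with 9 leaves have 9−1 = 8 internal nodes, so there are C_8 of them. So P = C_8 = 1430.
Full binary trees with n internal nodes are counted by C_n; here n = 10. So Q = C_10 = 16796.
Reading a vote for the leader as '(' and for the other as ')' turns such a sequence into a balanced string of 11 pairs, so the count is C_11. So R = C_11 = 58786.
P − Q + R = 1430 − 16796 + 58786 = 43420.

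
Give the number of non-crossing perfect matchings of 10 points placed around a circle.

Non-crossing perfect matchings of 2n points on a circle are counted by C_n; with 10 points, n = 5.
C_5 = C_4 · 2(2·4+1)/(4+2) = 14 · 18/6 = 42.

42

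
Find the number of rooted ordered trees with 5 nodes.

Rooted ordered (plane) trees on m nodes have m−1 edges and are counted by C_{m−1}; m = 5 gives C_4.
C_4 = 14.

14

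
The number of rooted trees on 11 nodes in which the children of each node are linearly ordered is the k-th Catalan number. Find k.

10

Rooted ordered (plane) trees on m nodes have m−1 edges and are counted by C_{m−1}; m = 11 gives C_10.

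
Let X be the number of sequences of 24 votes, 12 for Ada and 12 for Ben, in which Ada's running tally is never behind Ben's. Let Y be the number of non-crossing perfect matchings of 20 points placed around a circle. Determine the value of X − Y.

Reading a vote for the leader as '(' and for the other as ')' turns such a sequence into a balanced string of 12 pairs, so the count is C_12. So X = C_12 = 208012.
Pairing 20 circle points by 10 non-crossing chords gives C_10 matchings. So Y = C_10 = 16796.
X − Y = 208012 − 16796 = 191216.

191216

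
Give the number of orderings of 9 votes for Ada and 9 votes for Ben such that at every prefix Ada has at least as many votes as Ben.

4862

Ballot sequences with n votes each where one side never trails are Dyck words, counted by C_n; here n = 9.
C_9 = C(18,9)/10 = 48620/10 = 4862.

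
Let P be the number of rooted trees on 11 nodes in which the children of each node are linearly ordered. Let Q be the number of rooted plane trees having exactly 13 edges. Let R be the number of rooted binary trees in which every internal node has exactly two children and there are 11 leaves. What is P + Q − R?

742900

Rooted ordered (plane) trees on m nodes have m−1 edges and are counted by C_{m−1}; m = 11 gives C_10. So P = C_10 = 16796.
A rooted plane tree with 13 edges has 14 nodes, and the count is C_13. So Q = C_13 = 742900.
Full binary trees with 11 leaves have 11−1 = 10 internal nodes, so there are C_10 of them. So R = C_10 = 16796.
P + Q − R = 16796 + 742900 − 16796 = 742900.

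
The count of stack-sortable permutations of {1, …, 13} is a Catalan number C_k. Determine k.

13

Stack-sortable permutations are exactly the 231-avoiding ones, counted by C_n; here n = 13.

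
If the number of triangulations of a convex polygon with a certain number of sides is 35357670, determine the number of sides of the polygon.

18

Triangulations of a convex m-gon are counted by C_{m−2}; 35357670 = C_16.
So m − 2 = 16, giving m = 18 sides.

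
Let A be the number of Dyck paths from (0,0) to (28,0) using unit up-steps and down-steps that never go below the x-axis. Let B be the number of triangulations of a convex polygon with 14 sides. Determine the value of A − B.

A Dyck path with 14 up-steps and 14 down-steps has semilength 14, so there are C_14 of them. So A = C_14 = 2674440.
The number of triangulations of a 14-gon is the Catalan number C_12 (index = sides − 2). So B = C_12 = 208012.
A − B = 2674440 − 208012 = 2466428.

2466428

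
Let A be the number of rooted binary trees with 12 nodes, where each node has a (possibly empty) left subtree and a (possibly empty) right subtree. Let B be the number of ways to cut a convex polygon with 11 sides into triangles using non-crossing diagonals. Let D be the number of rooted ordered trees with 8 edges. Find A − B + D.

204580

There are C_n binary search tree shapes on n keys; with n = 12 that is C_12. So A = C_12 = 208012.
Triangulations of a convex m-gon are counted by C_{m−2}; with m = 11 this is C_9. So B = C_9 = 4862.
A rooted plane tree with 8 edges has 9 nodes, and the count is C_8. So D = C_8 = 1430.
A − B + D = 208012 − 4862 + 1430 = 204580.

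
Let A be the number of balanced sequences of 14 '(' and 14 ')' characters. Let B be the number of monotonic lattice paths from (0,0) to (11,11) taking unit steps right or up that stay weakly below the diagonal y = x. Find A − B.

2615654

A balanced arrangement of 14 bracket pairs is a Dyck word of semilength 14, so the count is C_14. So A = C_14 = 2674440.
Sub-diagonal monotone paths from (0,0) to (11,11) biject with Dyck paths of semilength 11, giving C_11. So B = C_11 = 58786.
A − B = 2674440 − 58786 = 2615654.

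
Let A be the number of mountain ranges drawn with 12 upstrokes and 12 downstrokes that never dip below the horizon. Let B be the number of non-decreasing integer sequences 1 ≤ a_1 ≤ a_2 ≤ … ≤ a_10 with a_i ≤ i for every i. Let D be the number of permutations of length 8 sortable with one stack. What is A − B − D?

A Dyck path with 12 up-steps and 12 down-steps has semilength 12, so there are C_12 of them. So A = C_12 = 208012.
Weakly increasing sequences with a_i ≤ i biject with Dyck paths of semilength 10, so there are C_10. So B = C_10 = 16796.
By Knuth's characterisation, the stack-sortable permutations of length 8 are the 231-avoiders, numbering C_8. So D = C_8 = 1430.
A − B − D = 208012 − 16796 − 1430 = 189786.

189786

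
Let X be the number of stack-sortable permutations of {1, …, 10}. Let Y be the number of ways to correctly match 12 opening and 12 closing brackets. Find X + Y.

Stack-sortable permutations are exactly the 231-avoiding ones, counted by C_n; here n = 10. So X = C_10 = 16796.
Balanced strings of n pairs of brackets are counted by C_n; here n = 12. So Y = C_12 = 208012.
X + Y = 16796 + 208012 = 224808.

224808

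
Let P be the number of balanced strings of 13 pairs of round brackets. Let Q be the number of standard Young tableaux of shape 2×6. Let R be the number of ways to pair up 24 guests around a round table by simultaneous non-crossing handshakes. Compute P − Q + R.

950780

Balanced strings of n pairs of brackets are counted by C_n; here n = 13. So P = C_13 = 742900.
By the hook-length formula (or a Dyck-path bijection), SYT of shape 2×6 number C_6. So Q = C_6 = 132.
Non-crossing handshake pairings of 2n people are counted by C_n; 24 people gives n = 12. So R = C_12 = 208012.
P − Q + R = 742900 − 132 + 208012 = 950780.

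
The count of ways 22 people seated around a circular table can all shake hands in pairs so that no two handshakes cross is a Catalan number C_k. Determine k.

11

With 22 = 2·11 people, non-crossing handshake pairings are non-crossing perfect matchings on a circle, counted by C_11.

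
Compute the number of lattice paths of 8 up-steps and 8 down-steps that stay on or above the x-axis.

A Dyck path with 8 up-steps and 8 down-steps has semilength 8, so there are C_8 of them.
C_8 = C(16,8)/9 = 12870/9 = 1430.

1430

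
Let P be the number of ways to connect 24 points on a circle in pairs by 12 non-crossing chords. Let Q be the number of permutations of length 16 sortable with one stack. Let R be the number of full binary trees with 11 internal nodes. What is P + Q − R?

Non-crossing perfect matchings of 2n points on a circle are counted by C_n; with 24 points, n = 12. So P = C_12 = 208012.
By Knuth's characterisation, the stack-sortable permutations of length 16 are the 231-avoiders, numbering C_16. So Q = C_16 = 35357670.
The number of full binary trees on 11 internal nodes is the Catalan number C_11. So R = C_11 = 58786.
P + Q − R = 208012 + 35357670 − 58786 = 35506896.

35506896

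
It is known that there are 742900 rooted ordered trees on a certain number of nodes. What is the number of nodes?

Rooted ordered trees on m nodes are counted by C_{m−1}. Since C_13 = 742900, the index is 13.
So the index is 13, and the number of nodes is 13 + 1 = 14.

14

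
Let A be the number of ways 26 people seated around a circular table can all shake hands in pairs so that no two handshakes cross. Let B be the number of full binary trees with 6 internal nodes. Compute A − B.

With 26 = 2·13 people, non-crossing handshake pairings are non-crossing perfect matchings on a circle, counted by C_13. So A = C_13 = 742900.
The number of full binary trees on 6 internal nodes is the Catalan number C_6. So B = C_6 = 132.
A − B = 742900 − 132 = 742768.

742768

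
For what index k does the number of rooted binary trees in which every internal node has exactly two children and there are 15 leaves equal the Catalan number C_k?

Full binary trees with 15 leaves have 15−1 = 14 internal nodes, so there are C_14 of them.

14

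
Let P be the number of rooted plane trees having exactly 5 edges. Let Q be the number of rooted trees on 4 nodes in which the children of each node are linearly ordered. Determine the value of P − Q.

A rooted plane tree with 5 edges has 6 nodes, and the count is C_5. So P = C_5 = 42.
A rooted plane tree on 4 nodes has 3 edges, and such trees are counted by C_3. So Q = C_3 = 5.
P − Q = 42 − 5 = 37.

37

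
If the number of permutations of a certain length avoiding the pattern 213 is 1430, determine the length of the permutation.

8

Permutations of [n] avoiding a fixed length-3 pattern are counted by C_n, and C_8 = 1430.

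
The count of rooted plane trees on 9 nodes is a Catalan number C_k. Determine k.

A rooted plane tree on 9 nodes has 8 edges, and such trees are counted by C_8.

8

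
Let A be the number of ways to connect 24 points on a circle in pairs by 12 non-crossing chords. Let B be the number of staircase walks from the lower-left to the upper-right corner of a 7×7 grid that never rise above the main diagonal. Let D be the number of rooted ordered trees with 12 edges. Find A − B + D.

415595

Non-crossing perfect matchings of 2n points on a circle are counted by C_n; with 24 points, n = 12. So A = C_12 = 208012.
Monotone paths in an n×n grid that stay weakly below the diagonal are counted by C_n; here n = 7. So B = C_7 = 429.
Rooted ordered trees with n edges are counted by C_n; here n = 12. So D = C_12 = 208012.
A − B + D = 208012 − 429 + 208012 = 415595.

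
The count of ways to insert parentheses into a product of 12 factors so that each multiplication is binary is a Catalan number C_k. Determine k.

11

Parenthesizations of m factors correspond to full binary trees with m leaves, counted by C_{m−1}; m = 12 gives C_11.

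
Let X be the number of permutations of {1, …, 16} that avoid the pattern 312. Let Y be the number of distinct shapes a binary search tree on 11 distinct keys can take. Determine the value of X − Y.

For any fixed pattern of length 3, the pattern-avoiding permutations of [16] number C_16. So X = C_16 = 35357670.
Rooted binary trees with 11 nodes (each child slot possibly empty) number C_11. So Y = C_11 = 58786.
X − Y = 35357670 − 58786 = 35298884.

35298884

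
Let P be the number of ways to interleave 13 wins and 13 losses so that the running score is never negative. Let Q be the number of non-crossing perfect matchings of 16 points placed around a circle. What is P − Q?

Ballot sequences with n votes each where one side never trails are Dyck words, counted by C_n; here n = 13. So P = C_13 = 742900.
Pairing 16 circle points by 8 non-crossing chords gives C_8 matchings. So Q = C_8 = 1430.
P − Q = 742900 − 1430 = 741470.

741470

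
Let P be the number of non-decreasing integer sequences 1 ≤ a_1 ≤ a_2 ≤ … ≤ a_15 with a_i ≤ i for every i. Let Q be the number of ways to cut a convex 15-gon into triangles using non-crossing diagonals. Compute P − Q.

8951945

Such sub-staircase sequences of length n are counted by C_n; here n = 15. So P = C_15 = 9694845.
The number of triangulations of a 15-gon is the Catalan number C_13 (index = sides − 2). So Q = C_13 = 742900.
P − Q = 9694845 − 742900 = 8951945.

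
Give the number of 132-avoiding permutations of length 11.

58786

Permutations of [n] avoiding any single length-3 pattern are counted by C_n; here n = 11.
C_11 = C_10 · 2(2·10+1)/(10+2) = 16796 · 42/12 = 58786.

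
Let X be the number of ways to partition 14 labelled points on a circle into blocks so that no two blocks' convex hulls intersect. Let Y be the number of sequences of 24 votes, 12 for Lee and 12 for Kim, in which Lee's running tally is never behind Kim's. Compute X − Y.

The non-crossing partitions of [14] form a lattice of size C_14. So X = C_14 = 2674440.
Ballot sequences with n votes each where one side never trails are Dyck words, counted by C_n; here n = 12. So Y = C_12 = 208012.
X − Y = 2674440 − 208012 = 2466428.

2466428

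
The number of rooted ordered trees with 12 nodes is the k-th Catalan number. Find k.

A rooted plane tree on 12 nodes has 11 edges, and such trees are counted by C_11.

11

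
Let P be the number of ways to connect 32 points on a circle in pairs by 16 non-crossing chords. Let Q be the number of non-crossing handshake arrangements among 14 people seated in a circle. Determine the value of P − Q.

35357241

Pairing 32 circle points by 16 non-crossing chords gives C_16 matchings. So P = C_16 = 35357670.
With 14 = 2·7 people, non-crossing handshake pairings are non-crossing perfect matchings on a circle, counted by C_7. So Q = C_7 = 429.
P − Q = 35357670 − 429 = 35357241.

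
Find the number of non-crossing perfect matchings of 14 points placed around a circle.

Non-crossing perfect matchings of 2n points on a circle are counted by C_n; with 14 points, n = 7.
C_7 = 429.

429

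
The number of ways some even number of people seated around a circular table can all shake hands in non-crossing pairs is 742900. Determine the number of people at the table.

Non-crossing handshake pairings of 2n people are counted by C_n, and C_13 = 742900.
So n = 13, and there are 2n = 26 people.

26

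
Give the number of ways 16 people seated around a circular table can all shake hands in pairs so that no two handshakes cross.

1430

Non-crossing handshake pairings of 2n people are counted by C_n; 16 people gives n = 8.
C_8 = 1430.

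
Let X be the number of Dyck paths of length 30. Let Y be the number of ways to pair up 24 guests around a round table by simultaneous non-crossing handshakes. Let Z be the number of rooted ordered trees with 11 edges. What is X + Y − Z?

Paths of 15 up- and 15 down-steps that never dip below the axis are Dyck paths; their count is C_15. So X = C_15 = 9694845.
With 24 = 2·12 people, non-crossing handshake pairings are non-crossing perfect matchings on a circle, counted by C_12. So Y = C_12 = 208012.
A rooted plane tree with 11 edges has 12 nodes, and the count is C_11. So Z = C_11 = 58786.
X + Y − Z = 9694845 + 208012 − 58786 = 9844071.

9844071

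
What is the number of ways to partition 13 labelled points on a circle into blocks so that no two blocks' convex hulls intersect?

The non-crossing partitions of [13] form a lattice of size C_13.
C_13 = C(26,13)/14 = 10400600/14 = 742900.

742900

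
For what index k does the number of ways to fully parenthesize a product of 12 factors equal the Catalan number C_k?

Ways to associate a product of 12 factors correspond to binary trees on 12 leaves, so the count is C_11.

11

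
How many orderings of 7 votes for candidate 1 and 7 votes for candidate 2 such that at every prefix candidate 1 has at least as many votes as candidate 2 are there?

Ballot sequences with n votes each where one side never trails are Dyck words, counted by C_n; here n = 7.
C_7 = C_6 · 2(2·6+1)/(6+2) = 132 · 26/8 = 429.

429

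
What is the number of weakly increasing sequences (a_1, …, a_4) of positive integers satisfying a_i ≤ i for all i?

14

Weakly increasing sequences with a_i ≤ i biject with Dyck paths of semilength 4, so there are C_4.
C_4 = 14.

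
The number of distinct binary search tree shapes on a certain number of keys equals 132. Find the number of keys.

6

Binary search tree shapes on n keys are counted by C_n, and C_6 = 132.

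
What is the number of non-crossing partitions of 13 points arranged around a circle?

742900

The non-crossing partitions of [13] form a lattice of size C_13.
C_13 = C(26,13)/14 = 10400600/14 = 742900.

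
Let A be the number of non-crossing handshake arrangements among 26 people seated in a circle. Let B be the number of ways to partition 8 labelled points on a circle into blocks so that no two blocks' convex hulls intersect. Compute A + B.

744330

Non-crossing handshake pairings of 2n people are counted by C_n; 26 people gives n = 13. So A = C_13 = 742900.
The non-crossing partitions of [8] form a lattice of size C_8. So B = C_8 = 1430.
A + B = 742900 + 1430 = 744330.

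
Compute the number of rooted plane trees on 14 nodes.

Rooted ordered (plane) trees on m nodes have m−1 edges and are counted by C_{m−1}; m = 14 gives C_13.
C_13 = C(26,13)/14 = 10400600/14 = 742900.

742900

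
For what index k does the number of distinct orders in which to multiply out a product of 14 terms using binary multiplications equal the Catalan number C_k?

13

Parenthesizations of m factors correspond to full binary trees with m leaves, counted by C_{m−1}; m = 14 gives C_13.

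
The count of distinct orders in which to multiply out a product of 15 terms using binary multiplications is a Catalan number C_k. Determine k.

Ways to associate a product of 15 factors correspond to binary trees on 15 leaves, so the count is C_14.

14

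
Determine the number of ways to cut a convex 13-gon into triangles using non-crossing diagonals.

A convex 13-gon is triangulated into 11 triangles, and the number of such triangulations is the Catalan number C_{13−2} = C_11.
C_11 = C(22,11)/12 = 705432/12 = 58786.

58786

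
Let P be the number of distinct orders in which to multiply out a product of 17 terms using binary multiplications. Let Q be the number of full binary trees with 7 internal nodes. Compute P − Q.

Ways to associate a product of 17 factors correspond to binary trees on 17 leaves, so the count is C_16. So P = C_16 = 35357670.
The number of full binary trees on 7 internal nodes is the Catalan number C_7. So Q = C_7 = 429.
P − Q = 35357670 − 429 = 35357241.

35357241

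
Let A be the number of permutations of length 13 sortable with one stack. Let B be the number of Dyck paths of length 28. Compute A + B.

By Knuth's characterisation, the stack-sortable permutations of length 13 are the 231-avoiders, numbering C_13. So A = C_13 = 742900.
A Dyck path with 14 up-steps and 14 down-steps has semilength 14, so there are C_14 of them. So B = C_14 = 2674440.
A + B = 742900 + 2674440 = 3417340.

3417340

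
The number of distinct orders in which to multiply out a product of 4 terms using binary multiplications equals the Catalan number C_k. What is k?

3

Parenthesizations of m factors correspond to full binary trees with m leaves, counted by C_{m−1}; m = 4 gives C_3.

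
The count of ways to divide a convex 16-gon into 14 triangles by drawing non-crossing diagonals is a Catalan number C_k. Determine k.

A convex 16-gon is triangulated into 14 triangles, and the number of such triangulations is the Catalan number C_{16−2} = C_14.

14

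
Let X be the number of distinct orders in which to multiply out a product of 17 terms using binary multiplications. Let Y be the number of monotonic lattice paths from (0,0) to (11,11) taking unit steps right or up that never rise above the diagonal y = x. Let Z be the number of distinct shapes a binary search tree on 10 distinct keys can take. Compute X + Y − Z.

Bracketing 17 factors into binary products is counted by C_{17−1} = C_16. So X = C_16 = 35357670.
Monotone paths in an n×n grid that stay weakly below the diagonal are counted by C_n; here n = 11. So Y = C_11 = 58786.
Rooted binary trees with 10 nodes (each child slot possibly empty) number C_10. So Z = C_10 = 16796.
X + Y − Z = 35357670 + 58786 − 16796 = 35399660.

35399660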